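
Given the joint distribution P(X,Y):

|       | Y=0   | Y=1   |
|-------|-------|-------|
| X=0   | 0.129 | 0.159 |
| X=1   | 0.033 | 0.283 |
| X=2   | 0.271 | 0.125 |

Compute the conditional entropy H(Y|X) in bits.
0.7946 bits

H(Y|X) = H(X,Y) - H(X)

H(X,Y) = -Σ_{x,y} P(x,y) log₂ P(x,y). Per-cell terms -P(x,y)·log₂P(x,y):
  X=0: 0.3811, 0.4218
  X=1: 0.1624, 0.5154
  X=2: 0.5105, 0.3750
Sum of the 6 terms: H(X,Y) = 2.3662 bits

Marginal of X (row sums):
  P(X=0) = 0.129 + 0.159 = 0.288
  P(X=1) = 0.033 + 0.283 = 0.316
  P(X=2) = 0.271 + 0.125 = 0.396
H(X) = -[0.288·log₂(0.288) + 0.316·log₂(0.316) + 0.396·log₂(0.396)]
  = 0.5172 + 0.5252 + 0.5292 = 1.5716 bits

H(Y|X) = H(X,Y) - H(X) = 2.3662 - 1.5716 = 0.7946 bits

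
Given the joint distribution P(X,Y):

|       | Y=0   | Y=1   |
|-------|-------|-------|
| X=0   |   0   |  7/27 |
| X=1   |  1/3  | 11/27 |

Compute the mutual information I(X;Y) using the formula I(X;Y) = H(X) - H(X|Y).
0.1829 bits

I(X;Y) = H(X) - H(X|Y)

Marginal of X (row sums):
  P(X=0) = 0 + 7/27 = 7/27
  P(X=1) = 1/3 + 11/27 = 20/27
H(X) = -[(7/27)·log₂(7/27) + (20/27)·log₂(20/27)]
  = 0.5049 + 0.3207 = 0.8256 bits

Marginal of Y (column sums):
  P(Y=0) = 0 + 1/3 = 1/3
  P(Y=1) = 7/27 + 11/27 = 2/3
H(X|Y) = Σ_y P(y)·H(X|Y=y):
  Y=0: P(Y=0) = 1/3, P(X|Y=0) = (0, 1) → H(X|Y=0) = 0.0000
  Y=1: P(Y=1) = 2/3, P(X|Y=1) = (7/18, 11/18) → H(X|Y=1) = 0.9641
H(X|Y) = (1/3)·0.0000 + (2/3)·0.9641 = 0.6427 bits

I(X;Y) = H(X) - H(X|Y) = 0.8256 - 0.6427 = 0.1829 bits

Cross-check via I(X;Y) = H(X) + H(Y) - H(X,Y): computing H(Y) from the column sums and H(X,Y) from the 4 cells in the same way gives H(Y) = 0.9183 bits and H(X,Y) = 1.5610 bits, so
I(X;Y) = 0.8256 + 0.9183 - 1.5610 = 0.1829 bits ✓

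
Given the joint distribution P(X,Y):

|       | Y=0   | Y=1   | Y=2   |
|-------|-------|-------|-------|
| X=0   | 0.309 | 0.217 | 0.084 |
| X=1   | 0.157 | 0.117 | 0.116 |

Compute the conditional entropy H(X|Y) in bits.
0.9379 bits

H(X|Y) = H(X,Y) - H(Y)

H(X,Y) = -Σ_{x,y} P(x,y) log₂ P(x,y). Per-cell terms -P(x,y)·log₂P(x,y):
  X=0: 0.523545, 0.478319, 0.300171
  X=1: 0.419373, 0.362164, 0.360505
Sum of the 6 terms: H(X,Y) = 2.44408 bits

Marginal of Y (column sums):
  P(Y=0) = 0.309 + 0.157 = 0.466
  P(Y=1) = 0.217 + 0.117 = 0.334
  P(Y=2) = 0.084 + 0.116 = 0.200
H(Y) = -[0.466·log₂(0.466) + 0.334·log₂(0.334) + 0.200·log₂(0.200)]
  = 0.513345 + 0.528415 + 0.464386 = 1.50615 bits

H(X|Y) = H(X,Y) - H(Y) = 2.44408 - 1.50615 = 0.9379 bits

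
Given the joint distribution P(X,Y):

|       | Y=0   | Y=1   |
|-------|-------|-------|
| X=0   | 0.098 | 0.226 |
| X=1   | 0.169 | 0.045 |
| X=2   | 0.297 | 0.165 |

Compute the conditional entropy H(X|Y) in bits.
1.4091 bits

H(X|Y) = H(X,Y) - H(Y)

H(X,Y) = -Σ_{x,y} P(x,y) log₂ P(x,y). Per-cell terms -P(x,y)·log₂P(x,y):
  X=0: 0.328405, 0.484907
  X=1: 0.433469, 0.201327
  X=2: 0.520185, 0.428911
Sum of the 6 terms: H(X,Y) = 2.397204 bits

Marginal of Y (column sums):
  P(Y=0) = 0.098 + 0.169 + 0.297 = 0.564
  P(Y=1) = 0.226 + 0.045 + 0.165 = 0.436
H(Y) = -[0.564·log₂(0.564) + 0.436·log₂(0.436)]
  = 0.465995 + 0.522154 = 0.988149 bits

H(X|Y) = H(X,Y) - H(Y) = 2.397204 - 0.988149 = 1.4091 bits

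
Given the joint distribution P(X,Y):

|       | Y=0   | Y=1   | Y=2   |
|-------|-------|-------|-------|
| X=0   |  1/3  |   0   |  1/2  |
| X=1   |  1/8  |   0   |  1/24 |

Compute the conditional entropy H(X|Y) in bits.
0.5994 bits

H(X|Y) = H(X,Y) - H(Y)

H(X,Y) = -Σ_{x,y} P(x,y) log₂ P(x,y). Per-cell terms -P(x,y)·log₂P(x,y):
  X=0: 0.52832, 0.00000, 0.50000
  X=1: 0.37500, 0.00000, 0.19104
  (cells with P = 0 contribute 0)
Sum of the 6 terms: H(X,Y) = 1.5944 bits

Marginal of Y (column sums):
  P(Y=0) = 1/3 + 1/8 = 11/24
  P(Y=1) = 0 + 0 = 0
  P(Y=2) = 1/2 + 1/24 = 13/24
H(Y) = -[(11/24)·log₂(11/24) + (13/24)·log₂(13/24)]   (outcomes with P = 0 contribute 0)
  = 0.51587 + 0.47912 = 0.9950 bits

H(X|Y) = H(X,Y) - H(Y) = 1.5944 - 0.9950 = 0.5994 bits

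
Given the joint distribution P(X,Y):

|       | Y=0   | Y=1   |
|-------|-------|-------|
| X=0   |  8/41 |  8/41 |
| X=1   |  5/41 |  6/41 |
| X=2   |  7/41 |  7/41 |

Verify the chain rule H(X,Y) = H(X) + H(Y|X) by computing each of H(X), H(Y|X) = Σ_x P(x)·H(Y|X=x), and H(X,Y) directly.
H(X) = 1.5684 bits, H(Y|X) = 0.9984 bits, H(X,Y) = 2.5668 bits

Marginal of X (row sums):
  P(X=0) = 8/41 + 8/41 = 16/41
  P(X=1) = 5/41 + 6/41 = 11/41
  P(X=2) = 7/41 + 7/41 = 14/41
H(X) = -[(16/41)·log₂(16/41) + (11/41)·log₂(11/41) + (14/41)·log₂(14/41)]
  = 0.52978 + 0.50925 + 0.52934 = 1.5684 bits

H(Y|X) = Σ_x P(x)·H(Y|X=x):
  X=0: P(X=0) = 16/41, P(Y|X=0) = (1/2, 1/2) → H(Y|X=0) = 1.00000
  X=1: P(X=1) = 11/41, P(Y|X=1) = (5/11, 6/11) → H(Y|X=1) = 0.99403
  X=2: P(X=2) = 14/41, P(Y|X=2) = (1/2, 1/2) → H(Y|X=2) = 1.00000
H(Y|X) = (16/41)·1.00000 + (11/41)·0.99403 + (14/41)·1.00000 = 0.9984 bits

H(X,Y) = -Σ_{x,y} P(x,y) log₂ P(x,y). Per-cell terms -P(x,y)·log₂P(x,y):
  X=0: 0.46001, 0.46001
  X=1: 0.37020, 0.40574
  X=2: 0.43540, 0.43540
Sum of the 6 terms: H(X,Y) = 2.5668 bits

Chain rule check:
  H(X) + H(Y|X) = 1.5684 + 0.9984 = 2.5668 bits
  H(X,Y) = 2.5668 bits
✓ Chain rule verified.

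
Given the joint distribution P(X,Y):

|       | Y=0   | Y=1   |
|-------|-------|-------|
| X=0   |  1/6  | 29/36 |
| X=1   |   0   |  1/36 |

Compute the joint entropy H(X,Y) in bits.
0.8257 bits

H(X,Y) = -Σ_{x,y} P(x,y) log₂ P(x,y). Per-cell terms -P(x,y)·log₂P(x,y):
  X=0: 0.4308, 0.2513
  X=1: 0.0000, 0.1436
  (cells with P = 0 contribute 0)
Sum of the 4 terms: H(X,Y) = 0.8257 bits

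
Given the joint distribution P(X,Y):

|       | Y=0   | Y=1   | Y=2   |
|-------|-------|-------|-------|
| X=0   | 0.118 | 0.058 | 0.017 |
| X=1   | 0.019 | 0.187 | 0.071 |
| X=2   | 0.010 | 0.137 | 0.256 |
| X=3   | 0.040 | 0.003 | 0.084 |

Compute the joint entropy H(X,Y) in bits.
3.0075 bits

H(X,Y) = -Σ_{x,y} P(x,y) log₂ P(x,y). Per-cell terms -P(x,y)·log₂P(x,y):
  X=0: 0.36381, 0.23825, 0.09993
  X=1: 0.10864, 0.45233, 0.27094
  X=2: 0.06644, 0.39288, 0.50324
  X=3: 0.18575, 0.02514, 0.30017
Sum of the 12 terms: H(X,Y) = 3.0075 bits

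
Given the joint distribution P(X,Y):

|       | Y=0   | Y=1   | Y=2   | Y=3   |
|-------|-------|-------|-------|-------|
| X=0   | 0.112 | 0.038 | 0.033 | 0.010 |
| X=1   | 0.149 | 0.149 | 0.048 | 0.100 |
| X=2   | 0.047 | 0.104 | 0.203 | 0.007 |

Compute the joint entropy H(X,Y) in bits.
3.1869 bits

H(X,Y) = -Σ_{x,y} P(x,y) log₂ P(x,y). Per-cell terms -P(x,y)·log₂P(x,y):
  X=0: 0.35374, 0.17928, 0.16241, 0.06644
  X=1: 0.40925, 0.40925, 0.21028, 0.33219
  X=2: 0.20733, 0.33960, 0.46699, 0.05011
Sum of the 12 terms: H(X,Y) = 3.1869 bits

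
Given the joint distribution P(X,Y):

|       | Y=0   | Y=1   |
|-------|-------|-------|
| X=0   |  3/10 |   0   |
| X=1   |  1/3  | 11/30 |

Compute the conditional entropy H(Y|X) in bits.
0.6989 bits

H(Y|X) = H(X,Y) - H(X)

H(X,Y) = -Σ_{x,y} P(x,y) log₂ P(x,y). Per-cell terms -P(x,y)·log₂P(x,y):
  X=0: 0.521090, 0.000000
  X=1: 0.528321, 0.530735
  (cells with P = 0 contribute 0)
Sum of the 4 terms: H(X,Y) = 1.58015 bits

Marginal of X (row sums):
  P(X=0) = 3/10 + 0 = 3/10
  P(X=1) = 1/3 + 11/30 = 7/10
H(X) = -[(3/10)·log₂(3/10) + (7/10)·log₂(7/10)]
  = 0.521090 + 0.360201 = 0.88129 bits

H(Y|X) = H(X,Y) - H(X) = 1.58015 - 0.88129 = 0.6989 bits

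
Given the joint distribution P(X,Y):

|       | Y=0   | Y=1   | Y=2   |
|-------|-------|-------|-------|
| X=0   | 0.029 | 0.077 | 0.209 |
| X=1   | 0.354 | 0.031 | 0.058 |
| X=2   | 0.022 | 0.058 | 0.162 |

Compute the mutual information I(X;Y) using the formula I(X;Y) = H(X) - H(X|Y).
0.4089 bits

I(X;Y) = H(X) - H(X|Y)

Marginal of X (row sums):
  P(X=0) = 0.029 + 0.077 + 0.209 = 0.315
  P(X=1) = 0.354 + 0.031 + 0.058 = 0.443
  P(X=2) = 0.022 + 0.058 + 0.162 = 0.242
H(X) = -[0.315·log₂(0.315) + 0.443·log₂(0.443) + 0.242·log₂(0.242)]
  = 0.52497 + 0.52036 + 0.49535 = 1.54068 bits

Marginal of Y (column sums):
  P(Y=0) = 0.029 + 0.354 + 0.022 = 0.405
  P(Y=1) = 0.077 + 0.031 + 0.058 = 0.166
  P(Y=2) = 0.209 + 0.058 + 0.162 = 0.429
H(X|Y) = Σ_y P(y)·H(X|Y=y):
  Y=0: P(Y=0) = 0.405, P(X|Y=0) = (29/405, 118/135, 22/405) → H(X|Y=0) = 0.67037
  Y=1: P(Y=1) = 0.166, P(X|Y=1) = (77/166, 31/166, 29/83) → H(X|Y=1) = 1.49621
  Y=2: P(Y=2) = 0.429, P(X|Y=2) = (19/39, 58/429, 54/143) → H(X|Y=2) = 1.42629
H(X|Y) = 0.405·0.67037 + 0.166·1.49621 + 0.429·1.42629 = 1.13175 bits

I(X;Y) = H(X) - H(X|Y) = 1.54068 - 1.13175 = 0.4089 bits

Cross-check via I(X;Y) = H(X) + H(Y) - H(X,Y): computing H(Y) from the column sums and H(X,Y) from the 9 cells in the same way gives H(Y) = 1.48197 bits and H(X,Y) = 2.61372 bits, so
I(X;Y) = 1.54068 + 1.48197 - 2.61372 = 0.4089 bits ✓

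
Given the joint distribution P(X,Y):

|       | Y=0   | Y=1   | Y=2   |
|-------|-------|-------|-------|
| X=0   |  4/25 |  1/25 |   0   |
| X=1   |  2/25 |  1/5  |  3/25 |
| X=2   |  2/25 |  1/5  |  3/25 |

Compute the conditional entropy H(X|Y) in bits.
1.3134 bits

H(X|Y) = H(X,Y) - H(Y)

H(X,Y) = -Σ_{x,y} P(x,y) log₂ P(x,y). Per-cell terms -P(x,y)·log₂P(x,y):
  X=0: 0.42302, 0.18575, 0.00000
  X=1: 0.29151, 0.46439, 0.36707
  X=2: 0.29151, 0.46439, 0.36707
  (cells with P = 0 contribute 0)
Sum of the 9 terms: H(X,Y) = 2.8547 bits

Marginal of Y (column sums):
  P(Y=0) = 4/25 + 2/25 + 2/25 = 8/25
  P(Y=1) = 1/25 + 1/5 + 1/5 = 11/25
  P(Y=2) = 0 + 3/25 + 3/25 = 6/25
H(Y) = -[(8/25)·log₂(8/25) + (11/25)·log₂(11/25) + (6/25)·log₂(6/25)]
  = 0.52603 + 0.52115 + 0.49413 = 1.5413 bits

H(X|Y) = H(X,Y) - H(Y) = 2.8547 - 1.5413 = 1.3134 bits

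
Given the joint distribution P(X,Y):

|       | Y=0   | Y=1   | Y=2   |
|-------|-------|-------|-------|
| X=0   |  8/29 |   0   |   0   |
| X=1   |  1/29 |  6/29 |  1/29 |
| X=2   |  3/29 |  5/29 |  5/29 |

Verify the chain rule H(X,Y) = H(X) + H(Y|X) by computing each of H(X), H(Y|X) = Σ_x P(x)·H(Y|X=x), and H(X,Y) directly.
H(X) = 1.5440 bits, H(Y|X) = 0.9870 bits, H(X,Y) = 2.5309 bits

Marginal of X (row sums):
  P(X=0) = 8/29 + 0 + 0 = 8/29
  P(X=1) = 1/29 + 6/29 + 1/29 = 8/29
  P(X=2) = 3/29 + 5/29 + 5/29 = 13/29
H(X) = -[(8/29)·log₂(8/29) + (8/29)·log₂(8/29) + (13/29)·log₂(13/29)]
  = 0.5125465 + 0.5125465 + 0.5188978 = 1.5440 bits

H(Y|X) = Σ_x P(x)·H(Y|X=x):
  X=0: P(X=0) = 8/29, P(Y|X=0) = (1, 0, 0) → H(Y|X=0) = 0.0000000
  X=1: P(X=1) = 8/29, P(Y|X=1) = (1/8, 3/4, 1/8) → H(Y|X=1) = 1.0612781
  X=2: P(X=2) = 13/29, P(Y|X=2) = (3/13, 5/13, 5/13) → H(Y|X=2) = 1.5485806
H(Y|X) = (8/29)·0.0000000 + (8/29)·1.0612781 + (13/29)·1.5485806 = 0.9870 bits

H(X,Y) = -Σ_{x,y} P(x,y) log₂ P(x,y). Per-cell terms -P(x,y)·log₂P(x,y):
  X=0: 0.5125465, 0.0000000, 0.0000000
  X=1: 0.1675166, 0.4702797, 0.1675166
  X=2: 0.3385881, 0.4372505, 0.4372505
  (cells with P = 0 contribute 0)
Sum of the 9 terms: H(X,Y) = 2.5309 bits

Chain rule check:
  H(X) + H(Y|X) = 1.5440 + 0.9870 = 2.5310 bits
  H(X,Y) = 2.5309 bits
✓ Chain rule verified (Δ = 0.0001 is 4-dp rounding noise: each of the three values was rounded independently).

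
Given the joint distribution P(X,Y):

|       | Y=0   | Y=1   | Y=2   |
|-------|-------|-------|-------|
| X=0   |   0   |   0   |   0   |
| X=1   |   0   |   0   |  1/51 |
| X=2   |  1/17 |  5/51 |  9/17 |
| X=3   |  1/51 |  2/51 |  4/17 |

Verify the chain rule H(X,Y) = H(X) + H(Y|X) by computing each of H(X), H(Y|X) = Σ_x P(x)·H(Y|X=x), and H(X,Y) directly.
H(X) = 1.0032 bits, H(Y|X) = 0.9483 bits, H(X,Y) = 1.9515 bits

Marginal of X (row sums):
  P(X=0) = 0 + 0 + 0 = 0
  P(X=1) = 0 + 0 + 1/51 = 1/51
  P(X=2) = 1/17 + 5/51 + 9/17 = 35/51
  P(X=3) = 1/51 + 2/51 + 4/17 = 5/17
H(X) = -[(1/51)·log₂(1/51) + (35/51)·log₂(35/51) + (5/17)·log₂(5/17)]   (outcomes with P = 0 contribute 0)
  = 0.1112 + 0.3727 + 0.5193 = 1.0032 bits

H(Y|X) = Σ_x P(x)·H(Y|X=x):
  X=0: P(X=0) = 0 → contributes 0
  X=1: P(X=1) = 1/51, P(Y|X=1) = (0, 0, 1) → H(Y|X=1) = 0.0000
  X=2: P(X=2) = 35/51, P(Y|X=2) = (3/35, 1/7, 27/35) → H(Y|X=2) = 0.9937
  X=3: P(X=3) = 5/17, P(Y|X=3) = (1/15, 2/15, 4/5) → H(Y|X=3) = 0.9056
H(Y|X) = (1/51)·0.0000 + (35/51)·0.9937 + (5/17)·0.9056 = 0.9483 bits

H(X,Y) = -Σ_{x,y} P(x,y) log₂ P(x,y). Per-cell terms -P(x,y)·log₂P(x,y):
  X=0: 0.0000, 0.0000, 0.0000
  X=1: 0.0000, 0.0000, 0.1112
  X=2: 0.2404, 0.3285, 0.4858
  X=3: 0.1112, 0.1832, 0.4912
  (cells with P = 0 contribute 0)
Sum of the 12 terms: H(X,Y) = 1.9515 bits

Chain rule check:
  H(X) + H(Y|X) = 1.0032 + 0.9483 = 1.9515 bits
  H(X,Y) = 1.9515 bits
✓ Chain rule verified.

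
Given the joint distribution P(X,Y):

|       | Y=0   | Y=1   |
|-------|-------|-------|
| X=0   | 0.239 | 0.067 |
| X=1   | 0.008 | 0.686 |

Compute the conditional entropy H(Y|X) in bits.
0.2950 bits

H(Y|X) = H(X,Y) - H(X)

H(X,Y) = -Σ_{x,y} P(x,y) log₂ P(x,y). Per-cell terms -P(x,y)·log₂P(x,y):
  X=0: 0.4935, 0.2613
  X=1: 0.0557, 0.3730
Sum of the 4 terms: H(X,Y) = 1.1835 bits

Marginal of X (row sums):
  P(X=0) = 0.239 + 0.067 = 0.306
  P(X=1) = 0.008 + 0.686 = 0.694
H(X) = -[0.306·log₂(0.306) + 0.694·log₂(0.694)]
  = 0.5228 + 0.3657 = 0.8885 bits

H(Y|X) = H(X,Y) - H(X) = 1.1835 - 0.8885 = 0.2950 bits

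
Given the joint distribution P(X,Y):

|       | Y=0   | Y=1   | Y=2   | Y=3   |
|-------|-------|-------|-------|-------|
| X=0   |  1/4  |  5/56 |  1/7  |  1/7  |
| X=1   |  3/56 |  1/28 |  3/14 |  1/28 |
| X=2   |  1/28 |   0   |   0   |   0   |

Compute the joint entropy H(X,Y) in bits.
2.8308 bits

H(X,Y) = -Σ_{x,y} P(x,y) log₂ P(x,y). Per-cell terms -P(x,y)·log₂P(x,y):
  X=0: 0.50000, 0.31120, 0.40105, 0.40105
  X=1: 0.22620, 0.17169, 0.47623, 0.17169
  X=2: 0.17169, 0.00000, 0.00000, 0.00000
  (cells with P = 0 contribute 0)
Sum of the 12 terms: H(X,Y) = 2.8308 bits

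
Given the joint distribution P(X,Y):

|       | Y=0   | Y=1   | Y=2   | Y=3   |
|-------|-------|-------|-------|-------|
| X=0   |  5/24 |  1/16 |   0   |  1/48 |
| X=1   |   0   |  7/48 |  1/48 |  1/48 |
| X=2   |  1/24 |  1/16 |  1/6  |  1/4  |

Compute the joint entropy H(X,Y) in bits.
2.8475 bits

H(X,Y) = -Σ_{x,y} P(x,y) log₂ P(x,y). Per-cell terms -P(x,y)·log₂P(x,y):
  X=0: 0.47147, 0.25000, 0.00000, 0.11635
  X=1: 0.00000, 0.40507, 0.11635, 0.11635
  X=2: 0.19104, 0.25000, 0.43083, 0.50000
  (cells with P = 0 contribute 0)
Sum of the 12 terms: H(X,Y) = 2.8475 bits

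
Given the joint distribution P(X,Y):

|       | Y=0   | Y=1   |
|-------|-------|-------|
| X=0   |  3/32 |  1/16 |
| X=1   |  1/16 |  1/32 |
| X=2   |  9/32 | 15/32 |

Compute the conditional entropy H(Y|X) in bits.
0.9536 bits

H(Y|X) = H(X,Y) - H(X)

H(X,Y) = -Σ_{x,y} P(x,y) log₂ P(x,y). Per-cell terms -P(x,y)·log₂P(x,y):
  X=0: 0.3202, 0.2500
  X=1: 0.2500, 0.1562
  X=2: 0.5147, 0.5124
Sum of the 6 terms: H(X,Y) = 2.0035 bits

Marginal of X (row sums):
  P(X=0) = 3/32 + 1/16 = 5/32
  P(X=1) = 1/16 + 1/32 = 3/32
  P(X=2) = 9/32 + 15/32 = 3/4
H(X) = -[(5/32)·log₂(5/32) + (3/32)·log₂(3/32) + (3/4)·log₂(3/4)]
  = 0.4184 + 0.3202 + 0.3113 = 1.0499 bits

H(Y|X) = H(X,Y) - H(X) = 2.0035 - 1.0499 = 0.9536 bits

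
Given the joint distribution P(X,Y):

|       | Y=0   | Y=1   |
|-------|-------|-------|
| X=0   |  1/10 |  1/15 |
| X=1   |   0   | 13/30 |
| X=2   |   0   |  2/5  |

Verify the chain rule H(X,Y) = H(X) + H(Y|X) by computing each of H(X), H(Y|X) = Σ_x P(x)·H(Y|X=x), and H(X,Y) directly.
H(X) = 1.4824 bits, H(Y|X) = 0.1618 bits, H(X,Y) = 1.6442 bits

Marginal of X (row sums):
  P(X=0) = 1/10 + 1/15 = 1/6
  P(X=1) = 0 + 13/30 = 13/30
  P(X=2) = 0 + 2/5 = 2/5
H(X) = -[(1/6)·log₂(1/6) + (13/30)·log₂(13/30) + (2/5)·log₂(2/5)]
  = 0.43083 + 0.52280 + 0.52877 = 1.4824 bits

H(Y|X) = Σ_x P(x)·H(Y|X=x):
  X=0: P(X=0) = 1/6, P(Y|X=0) = (3/5, 2/5) → H(Y|X=0) = 0.97095
  X=1: P(X=1) = 13/30, P(Y|X=1) = (0, 1) → H(Y|X=1) = 0.00000
  X=2: P(X=2) = 2/5, P(Y|X=2) = (0, 1) → H(Y|X=2) = 0.00000
H(Y|X) = (1/6)·0.97095 + (13/30)·0.00000 + (2/5)·0.00000 = 0.1618 bits

H(X,Y) = -Σ_{x,y} P(x,y) log₂ P(x,y). Per-cell terms -P(x,y)·log₂P(x,y):
  X=0: 0.33219, 0.26046
  X=1: 0.00000, 0.52280
  X=2: 0.00000, 0.52877
  (cells with P = 0 contribute 0)
Sum of the 6 terms: H(X,Y) = 1.6442 bits

Chain rule check:
  H(X) + H(Y|X) = 1.4824 + 0.1618 = 1.6442 bits
  H(X,Y) = 1.6442 bits
✓ Chain rule verified.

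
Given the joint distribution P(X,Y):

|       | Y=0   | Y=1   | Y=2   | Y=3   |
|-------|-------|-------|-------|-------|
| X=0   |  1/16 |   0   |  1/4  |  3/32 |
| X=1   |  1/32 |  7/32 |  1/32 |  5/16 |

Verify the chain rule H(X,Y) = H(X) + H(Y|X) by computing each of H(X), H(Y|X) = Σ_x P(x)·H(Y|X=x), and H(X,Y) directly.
H(X) = 0.9745 bits, H(Y|X) = 1.4122 bits, H(X,Y) = 2.3867 bits

Marginal of X (row sums):
  P(X=0) = 1/16 + 0 + 1/4 + 3/32 = 13/32
  P(X=1) = 1/32 + 7/32 + 1/32 + 5/16 = 19/32
H(X) = -[(13/32)·log₂(13/32) + (19/32)·log₂(19/32)]
  = 0.52795 + 0.44654 = 0.9745 bits

H(Y|X) = Σ_x P(x)·H(Y|X=x):
  X=0: P(X=0) = 13/32, P(Y|X=0) = (2/13, 0, 8/13, 3/13) → H(Y|X=0) = 1.33468
  X=1: P(X=1) = 19/32, P(Y|X=1) = (1/19, 7/19, 1/19, 10/19) → H(Y|X=1) = 1.46526
H(Y|X) = (13/32)·1.33468 + (19/32)·1.46526 = 1.4122 bits

H(X,Y) = -Σ_{x,y} P(x,y) log₂ P(x,y). Per-cell terms -P(x,y)·log₂P(x,y):
  X=0: 0.25000, 0.00000, 0.50000, 0.32016
  X=1: 0.15625, 0.47964, 0.15625, 0.52440
  (cells with P = 0 contribute 0)
Sum of the 8 terms: H(X,Y) = 2.3867 bits

Chain rule check:
  H(X) + H(Y|X) = 0.9745 + 1.4122 = 2.3867 bits
  H(X,Y) = 2.3867 bits
✓ Chain rule verified.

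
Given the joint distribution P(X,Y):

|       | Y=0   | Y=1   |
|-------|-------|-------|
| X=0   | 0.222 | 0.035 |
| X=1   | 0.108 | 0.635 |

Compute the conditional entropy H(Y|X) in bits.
0.5919 bits

H(Y|X) = H(X,Y) - H(X)

H(X,Y) = -Σ_{x,y} P(x,y) log₂ P(x,y). Per-cell terms -P(x,y)·log₂P(x,y):
  X=0: 0.4820, 0.1693
  X=1: 0.3468, 0.4160
Sum of the 4 terms: H(X,Y) = 1.4141 bits

Marginal of X (row sums):
  P(X=0) = 0.222 + 0.035 = 0.257
  P(X=1) = 0.108 + 0.635 = 0.743
H(X) = -[0.257·log₂(0.257) + 0.743·log₂(0.743)]
  = 0.5038 + 0.3184 = 0.8222 bits

H(Y|X) = H(X,Y) - H(X) = 1.4141 - 0.8222 = 0.5919 bits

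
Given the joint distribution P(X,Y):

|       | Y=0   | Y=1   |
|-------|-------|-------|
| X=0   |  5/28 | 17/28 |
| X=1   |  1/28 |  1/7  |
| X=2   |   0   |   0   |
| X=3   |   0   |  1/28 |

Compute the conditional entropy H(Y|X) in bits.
0.7365 bits

H(Y|X) = H(X,Y) - H(X)

H(X,Y) = -Σ_{x,y} P(x,y) log₂ P(x,y). Per-cell terms -P(x,y)·log₂P(x,y):
  X=0: 0.4438262, 0.4370773
  X=1: 0.1716912, 0.4010507
  X=2: 0.0000000, 0.0000000
  X=3: 0.0000000, 0.1716912
  (cells with P = 0 contribute 0)
Sum of the 8 terms: H(X,Y) = 1.625337 bits

Marginal of X (row sums):
  P(X=0) = 5/28 + 17/28 = 11/14
  P(X=1) = 1/28 + 1/7 = 5/28
  P(X=2) = 0 + 0 = 0
  P(X=3) = 0 + 1/28 = 1/28
H(X) = -[(11/14)·log₂(11/14) + (5/28)·log₂(5/28) + (1/28)·log₂(1/28)]   (outcomes with P = 0 contribute 0)
  = 0.2733683 + 0.4438262 + 0.1716912 = 0.888886 bits

H(Y|X) = H(X,Y) - H(X) = 1.625337 - 0.888886 = 0.7365 bits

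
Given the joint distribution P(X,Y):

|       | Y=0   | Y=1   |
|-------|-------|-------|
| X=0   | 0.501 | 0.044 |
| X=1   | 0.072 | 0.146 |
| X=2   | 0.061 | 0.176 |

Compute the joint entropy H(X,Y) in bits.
2.0637 bits

H(X,Y) = -Σ_{x,y} P(x,y) log₂ P(x,y). Per-cell terms -P(x,y)·log₂P(x,y):
  X=0: 0.4996, 0.1983
  X=1: 0.2733, 0.4053
  X=2: 0.2461, 0.4411
Sum of the 6 terms: H(X,Y) = 2.0637 bits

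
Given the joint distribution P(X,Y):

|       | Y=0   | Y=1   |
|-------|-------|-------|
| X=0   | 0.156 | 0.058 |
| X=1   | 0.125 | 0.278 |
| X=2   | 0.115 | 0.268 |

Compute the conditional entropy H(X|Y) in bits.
1.4442 bits

H(X|Y) = H(X,Y) - H(Y)

H(X,Y) = -Σ_{x,y} P(x,y) log₂ P(x,y). Per-cell terms -P(x,y)·log₂P(x,y):
  X=0: 0.41814, 0.23825
  X=1: 0.37500, 0.51342
  X=2: 0.35883, 0.50912
Sum of the 6 terms: H(X,Y) = 2.4128 bits

Marginal of Y (column sums):
  P(Y=0) = 0.156 + 0.125 + 0.115 = 0.396
  P(Y=1) = 0.058 + 0.278 + 0.268 = 0.604
H(Y) = -[0.396·log₂(0.396) + 0.604·log₂(0.604)]
  = 0.52923 + 0.43934 = 0.9686 bits

H(X|Y) = H(X,Y) - H(Y) = 2.4128 - 0.9686 = 1.4442 bits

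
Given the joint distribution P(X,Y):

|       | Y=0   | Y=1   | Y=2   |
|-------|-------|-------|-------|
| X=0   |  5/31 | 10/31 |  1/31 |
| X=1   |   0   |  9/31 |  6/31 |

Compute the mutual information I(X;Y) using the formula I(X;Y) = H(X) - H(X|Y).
0.2540 bits

I(X;Y) = H(X) - H(X|Y)

Marginal of X (row sums):
  P(X=0) = 5/31 + 10/31 + 1/31 = 16/31
  P(X=1) = 0 + 9/31 + 6/31 = 15/31
H(X) = -[(16/31)·log₂(16/31) + (15/31)·log₂(15/31)]
  = 0.49249 + 0.50676 = 0.99925 bits

Marginal of Y (column sums):
  P(Y=0) = 5/31 + 0 = 5/31
  P(Y=1) = 10/31 + 9/31 = 19/31
  P(Y=2) = 1/31 + 6/31 = 7/31
H(X|Y) = Σ_y P(y)·H(X|Y=y):
  Y=0: P(Y=0) = 5/31, P(X|Y=0) = (1, 0) → H(X|Y=0) = 0.00000
  Y=1: P(Y=1) = 19/31, P(X|Y=1) = (10/19, 9/19) → H(X|Y=1) = 0.99800
  Y=2: P(Y=2) = 7/31, P(X|Y=2) = (1/7, 6/7) → H(X|Y=2) = 0.59167
H(X|Y) = (5/31)·0.00000 + (19/31)·0.99800 + (7/31)·0.59167 = 0.74528 bits

I(X;Y) = H(X) - H(X|Y) = 0.99925 - 0.74528 = 0.2540 bits

Cross-check via I(X;Y) = H(X) + H(Y) - H(X,Y): computing H(Y) from the column sums and H(X,Y) from the 6 cells in the same way gives H(Y) = 1.34220 bits and H(X,Y) = 2.08749 bits, so
I(X;Y) = 0.99925 + 1.34220 - 2.08749 = 0.2540 bits ✓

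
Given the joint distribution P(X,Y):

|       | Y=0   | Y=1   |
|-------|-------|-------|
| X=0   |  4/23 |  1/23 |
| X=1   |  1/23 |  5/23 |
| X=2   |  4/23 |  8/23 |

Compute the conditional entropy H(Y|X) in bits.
0.8056 bits

H(Y|X) = H(X,Y) - H(X)

H(X,Y) = -Σ_{x,y} P(x,y) log₂ P(x,y). Per-cell terms -P(x,y)·log₂P(x,y):
  X=0: 0.438880, 0.196677
  X=1: 0.196677, 0.478616
  X=2: 0.438880, 0.529935
Sum of the 6 terms: H(X,Y) = 2.279665 bits

Marginal of X (row sums):
  P(X=0) = 4/23 + 1/23 = 5/23
  P(X=1) = 1/23 + 5/23 = 6/23
  P(X=2) = 4/23 + 8/23 = 12/23
H(X) = -[(5/23)·log₂(5/23) + (6/23)·log₂(6/23) + (12/23)·log₂(12/23)]
  = 0.478616 + 0.505722 + 0.489704 = 1.474042 bits

H(Y|X) = H(X,Y) - H(X) = 2.279665 - 1.474042 = 0.8056 bits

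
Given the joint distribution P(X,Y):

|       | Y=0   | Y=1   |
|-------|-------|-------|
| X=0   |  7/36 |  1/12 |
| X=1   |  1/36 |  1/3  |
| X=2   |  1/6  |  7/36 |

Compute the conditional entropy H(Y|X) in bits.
0.7457 bits

H(Y|X) = H(X,Y) - H(X)

H(X,Y) = -Σ_{x,y} P(x,y) log₂ P(x,y). Per-cell terms -P(x,y)·log₂P(x,y):
  X=0: 0.45939, 0.29875
  X=1: 0.14361, 0.52832
  X=2: 0.43083, 0.45939
Sum of the 6 terms: H(X,Y) = 2.3203 bits

Marginal of X (row sums):
  P(X=0) = 7/36 + 1/12 = 5/18
  P(X=1) = 1/36 + 1/3 = 13/36
  P(X=2) = 1/6 + 7/36 = 13/36
H(X) = -[(5/18)·log₂(5/18) + (13/36)·log₂(13/36) + (13/36)·log₂(13/36)]
  = 0.51333 + 0.53065 + 0.53065 = 1.5746 bits

H(Y|X) = H(X,Y) - H(X) = 2.3203 - 1.5746 = 0.7457 bits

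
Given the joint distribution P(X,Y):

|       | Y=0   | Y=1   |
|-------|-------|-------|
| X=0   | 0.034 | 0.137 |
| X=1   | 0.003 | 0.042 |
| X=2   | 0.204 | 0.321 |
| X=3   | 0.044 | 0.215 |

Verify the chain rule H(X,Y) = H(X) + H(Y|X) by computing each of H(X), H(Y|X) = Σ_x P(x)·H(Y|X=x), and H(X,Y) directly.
H(X) = 1.6299 bits, H(Y|X) = 0.8153 bits, H(X,Y) = 2.4451 bits

Marginal of X (row sums):
  P(X=0) = 0.034 + 0.137 = 0.171
  P(X=1) = 0.003 + 0.042 = 0.045
  P(X=2) = 0.204 + 0.321 = 0.525
  P(X=3) = 0.044 + 0.215 = 0.259
H(X) = -[0.171·log₂(0.171) + 0.045·log₂(0.045) + 0.525·log₂(0.525) + 0.259·log₂(0.259)]
  = 0.43570 + 0.20133 + 0.48805 + 0.50478 = 1.6299 bits

H(Y|X) = Σ_x P(x)·H(Y|X=x):
  X=0: P(X=0) = 0.171, P(Y|X=0) = (34/171, 137/171) → H(Y|X=0) = 0.71958
  X=1: P(X=1) = 0.045, P(Y|X=1) = (1/15, 14/15) → H(Y|X=1) = 0.35336
  X=2: P(X=2) = 0.525, P(Y|X=2) = (68/175, 107/175) → H(Y|X=2) = 0.96387
  X=3: P(X=3) = 0.259, P(Y|X=3) = (44/259, 215/259) → H(Y|X=3) = 0.65744
H(Y|X) = 0.171·0.71958 + 0.045·0.35336 + 0.525·0.96387 + 0.259·0.65744 = 0.8153 bits

H(X,Y) = -Σ_{x,y} P(x,y) log₂ P(x,y). Per-cell terms -P(x,y)·log₂P(x,y):
  X=0: 0.16586, 0.39288
  X=1: 0.02514, 0.19209
  X=2: 0.46785, 0.52623
  X=3: 0.19828, 0.47678
Sum of the 8 terms: H(X,Y) = 2.4451 bits

Chain rule check:
  H(X) + H(Y|X) = 1.6299 + 0.8153 = 2.4452 bits
  H(X,Y) = 2.4451 bits
✓ Chain rule verified (Δ = 0.0001 is 4-dp rounding noise: each of the three values was rounded independently).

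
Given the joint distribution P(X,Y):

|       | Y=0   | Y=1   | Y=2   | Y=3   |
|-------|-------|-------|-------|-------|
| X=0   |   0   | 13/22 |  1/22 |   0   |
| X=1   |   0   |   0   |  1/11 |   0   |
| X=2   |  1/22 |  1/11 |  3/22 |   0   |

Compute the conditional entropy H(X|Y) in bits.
0.7842 bits

H(X|Y) = H(X,Y) - H(Y)

H(X,Y) = -Σ_{x,y} P(x,y) log₂ P(x,y). Per-cell terms -P(x,y)·log₂P(x,y):
  X=0: 0.000000, 0.448495, 0.202701, 0.000000
  X=1: 0.000000, 0.000000, 0.314494, 0.000000
  X=2: 0.202701, 0.314494, 0.391973, 0.000000
  (cells with P = 0 contribute 0)
Sum of the 12 terms: H(X,Y) = 1.87486 bits

Marginal of Y (column sums):
  P(Y=0) = 0 + 0 + 1/22 = 1/22
  P(Y=1) = 13/22 + 0 + 1/11 = 15/22
  P(Y=2) = 1/22 + 1/11 + 3/22 = 3/11
  P(Y=3) = 0 + 0 + 0 = 0
H(Y) = -[(1/22)·log₂(1/22) + (15/22)·log₂(15/22) + (3/11)·log₂(3/11)]   (outcomes with P = 0 contribute 0)
  = 0.202701 + 0.376733 + 0.511219 = 1.09065 bits

H(X|Y) = H(X,Y) - H(Y) = 1.87486 - 1.09065 = 0.7842 bits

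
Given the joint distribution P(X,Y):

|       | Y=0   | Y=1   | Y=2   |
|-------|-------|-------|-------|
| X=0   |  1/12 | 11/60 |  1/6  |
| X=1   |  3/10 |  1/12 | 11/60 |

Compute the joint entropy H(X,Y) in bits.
2.4468 bits

H(X,Y) = -Σ_{x,y} P(x,y) log₂ P(x,y). Per-cell terms -P(x,y)·log₂P(x,y):
  X=0: 0.29875, 0.44870, 0.43083
  X=1: 0.52109, 0.29875, 0.44870
Sum of the 6 terms: H(X,Y) = 2.4468 bits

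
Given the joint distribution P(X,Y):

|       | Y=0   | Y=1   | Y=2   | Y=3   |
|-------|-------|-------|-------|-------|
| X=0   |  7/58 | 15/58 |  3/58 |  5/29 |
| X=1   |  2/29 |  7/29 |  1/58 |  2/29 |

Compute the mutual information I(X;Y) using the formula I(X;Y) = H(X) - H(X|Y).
0.0257 bits

I(X;Y) = H(X) - H(X|Y)

Marginal of X (row sums):
  P(X=0) = 7/58 + 15/58 + 3/58 + 5/29 = 35/58
  P(X=1) = 2/29 + 7/29 + 1/58 + 2/29 = 23/58
H(X) = -[(35/58)·log₂(35/58) + (23/58)·log₂(23/58)]
  = 0.43973 + 0.52917 = 0.96890 bits

Marginal of Y (column sums):
  P(Y=0) = 7/58 + 2/29 = 11/58
  P(Y=1) = 15/58 + 7/29 = 1/2
  P(Y=2) = 3/58 + 1/58 = 2/29
  P(Y=3) = 5/29 + 2/29 = 7/29
H(X|Y) = Σ_y P(y)·H(X|Y=y):
  Y=0: P(Y=0) = 11/58, P(X|Y=0) = (7/11, 4/11) → H(X|Y=0) = 0.94566
  Y=1: P(Y=1) = 1/2, P(X|Y=1) = (15/29, 14/29) → H(X|Y=1) = 0.99914
  Y=2: P(Y=2) = 2/29, P(X|Y=2) = (3/4, 1/4) → H(X|Y=2) = 0.81128
  Y=3: P(Y=3) = 7/29, P(X|Y=3) = (5/7, 2/7) → H(X|Y=3) = 0.86312
H(X|Y) = (11/58)·0.94566 + (1/2)·0.99914 + (2/29)·0.81128 + (7/29)·0.86312 = 0.94321 bits

I(X;Y) = H(X) - H(X|Y) = 0.96890 - 0.94321 = 0.0257 bits

Cross-check via I(X;Y) = H(X) + H(Y) - H(X,Y): computing H(Y) from the column sums and H(X,Y) from the 8 cells in the same way gives H(Y) = 1.71594 bits and H(X,Y) = 2.65915 bits, so
I(X;Y) = 0.96890 + 1.71594 - 2.65915 = 0.0257 bits ✓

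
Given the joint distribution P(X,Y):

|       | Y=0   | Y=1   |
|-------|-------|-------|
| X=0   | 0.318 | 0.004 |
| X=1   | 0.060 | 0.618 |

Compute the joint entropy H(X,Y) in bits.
1.2301 bits

H(X,Y) = -Σ_{x,y} P(x,y) log₂ P(x,y). Per-cell terms -P(x,y)·log₂P(x,y):
  X=0: 0.5256, 0.0319
  X=1: 0.2435, 0.4291
Sum of the 4 terms: H(X,Y) = 1.2301 bits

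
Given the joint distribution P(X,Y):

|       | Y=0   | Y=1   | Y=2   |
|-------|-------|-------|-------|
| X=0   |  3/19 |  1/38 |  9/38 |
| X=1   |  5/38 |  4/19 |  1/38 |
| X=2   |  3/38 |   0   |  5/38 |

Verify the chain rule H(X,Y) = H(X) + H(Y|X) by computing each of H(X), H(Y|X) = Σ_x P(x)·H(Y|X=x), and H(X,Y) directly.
H(X) = 1.5294 bits, H(Y|X) = 1.1918 bits, H(X,Y) = 2.7213 bits

Marginal of X (row sums):
  P(X=0) = 3/19 + 1/38 + 9/38 = 8/19
  P(X=1) = 5/38 + 4/19 + 1/38 = 7/19
  P(X=2) = 3/38 + 0 + 5/38 = 4/19
H(X) = -[(8/19)·log₂(8/19) + (7/19)·log₂(7/19) + (4/19)·log₂(4/19)]
  = 0.52544 + 0.53074 + 0.47325 = 1.5294 bits

H(Y|X) = Σ_x P(x)·H(Y|X=x):
  X=0: P(X=0) = 8/19, P(Y|X=0) = (3/8, 1/16, 9/16) → H(Y|X=0) = 1.24756
  X=1: P(X=1) = 7/19, P(Y|X=1) = (5/14, 4/7, 1/14) → H(Y|X=1) = 1.26381
  X=2: P(X=2) = 4/19, P(Y|X=2) = (3/8, 0, 5/8) → H(Y|X=2) = 0.95443
H(Y|X) = (8/19)·1.24756 + (7/19)·1.26381 + (4/19)·0.95443 = 1.1918 bits

H(X,Y) = -Σ_{x,y} P(x,y) log₂ P(x,y). Per-cell terms -P(x,y)·log₂P(x,y):
  X=0: 0.42047, 0.13810, 0.49216
  X=1: 0.38500, 0.47325, 0.13810
  X=2: 0.28918, 0.00000, 0.38500
  (cells with P = 0 contribute 0)
Sum of the 9 terms: H(X,Y) = 2.7213 bits

Chain rule check:
  H(X) + H(Y|X) = 1.5294 + 1.1918 = 2.7212 bits
  H(X,Y) = 2.7213 bits
✓ Chain rule verified (Δ = 0.0001 is 4-dp rounding noise: each of the three values was rounded independently).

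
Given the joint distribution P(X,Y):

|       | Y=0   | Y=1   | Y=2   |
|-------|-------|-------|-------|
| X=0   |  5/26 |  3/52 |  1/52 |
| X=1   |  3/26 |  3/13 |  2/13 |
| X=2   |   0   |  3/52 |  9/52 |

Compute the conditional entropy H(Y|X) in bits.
1.2451 bits

H(Y|X) = H(X,Y) - H(X)

H(X,Y) = -Σ_{x,y} P(x,y) log₂ P(x,y). Per-cell terms -P(x,y)·log₂P(x,y):
  X=0: 0.4574, 0.2374, 0.1096
  X=1: 0.3595, 0.4882, 0.4155
  X=2: 0.0000, 0.2374, 0.4380
  (cells with P = 0 contribute 0)
Sum of the 9 terms: H(X,Y) = 2.7430 bits

Marginal of X (row sums):
  P(X=0) = 5/26 + 3/52 + 1/52 = 7/26
  P(X=1) = 3/26 + 3/13 + 2/13 = 1/2
  P(X=2) = 0 + 3/52 + 9/52 = 3/13
H(X) = -[(7/26)·log₂(7/26) + (1/2)·log₂(1/2) + (3/13)·log₂(3/13)]
  = 0.5097 + 0.5000 + 0.4882 = 1.4979 bits

H(Y|X) = H(X,Y) - H(X) = 2.7430 - 1.4979 = 1.2451 bits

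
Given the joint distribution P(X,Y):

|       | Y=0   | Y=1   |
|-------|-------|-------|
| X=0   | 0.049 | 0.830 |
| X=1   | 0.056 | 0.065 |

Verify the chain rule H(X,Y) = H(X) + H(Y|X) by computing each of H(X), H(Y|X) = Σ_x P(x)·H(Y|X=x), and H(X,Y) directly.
H(X) = 0.5322 bits, H(Y|X) = 0.3933 bits, H(X,Y) = 0.9255 bits

Marginal of X (row sums):
  P(X=0) = 0.049 + 0.830 = 0.879
  P(X=1) = 0.056 + 0.065 = 0.121
H(X) = -[0.879·log₂(0.879) + 0.121·log₂(0.121)]
  = 0.16355 + 0.36868 = 0.5322 bits

H(Y|X) = Σ_x P(x)·H(Y|X=x):
  X=0: P(X=0) = 0.879, P(Y|X=0) = (49/879, 830/879) → H(Y|X=0) = 0.31032
  X=1: P(X=1) = 0.121, P(Y|X=1) = (56/121, 65/121) → H(Y|X=1) = 0.99601
H(Y|X) = 0.879·0.31032 + 0.121·0.99601 = 0.3933 bits

H(X,Y) = -Σ_{x,y} P(x,y) log₂ P(x,y). Per-cell terms -P(x,y)·log₂P(x,y):
  X=0: 0.21320, 0.22312
  X=1: 0.23287, 0.25632
Sum of the 4 terms: H(X,Y) = 0.9255 bits

Chain rule check:
  H(X) + H(Y|X) = 0.5322 + 0.3933 = 0.9255 bits
  H(X,Y) = 0.9255 bits
✓ Chain rule verified.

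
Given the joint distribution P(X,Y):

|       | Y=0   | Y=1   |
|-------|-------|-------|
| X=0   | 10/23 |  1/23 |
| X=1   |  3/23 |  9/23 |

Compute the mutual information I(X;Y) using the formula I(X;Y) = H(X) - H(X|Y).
0.3542 bits

I(X;Y) = H(X) - H(X|Y)

Marginal of X (row sums):
  P(X=0) = 10/23 + 1/23 = 11/23
  P(X=1) = 3/23 + 9/23 = 12/23
H(X) = -[(11/23)·log₂(11/23) + (12/23)·log₂(12/23)]
  = 0.5089 + 0.4897 = 0.9986 bits

Marginal of Y (column sums):
  P(Y=0) = 10/23 + 3/23 = 13/23
  P(Y=1) = 1/23 + 9/23 = 10/23
H(X|Y) = Σ_y P(y)·H(X|Y=y):
  Y=0: P(Y=0) = 13/23, P(X|Y=0) = (10/13, 3/13) → H(X|Y=0) = 0.7793
  Y=1: P(Y=1) = 10/23, P(X|Y=1) = (1/10, 9/10) → H(X|Y=1) = 0.4690
H(X|Y) = (13/23)·0.7793 + (10/23)·0.4690 = 0.6444 bits

I(X;Y) = H(X) - H(X|Y) = 0.9986 - 0.6444 = 0.3542 bits

Cross-check via I(X;Y) = H(X) + H(Y) - H(X,Y): computing H(Y) from the column sums and H(X,Y) from the 4 cells in the same way gives H(Y) = 0.9877 bits and H(X,Y) = 1.6321 bits, so
I(X;Y) = 0.9986 + 0.9877 - 1.6321 = 0.3542 bits ✓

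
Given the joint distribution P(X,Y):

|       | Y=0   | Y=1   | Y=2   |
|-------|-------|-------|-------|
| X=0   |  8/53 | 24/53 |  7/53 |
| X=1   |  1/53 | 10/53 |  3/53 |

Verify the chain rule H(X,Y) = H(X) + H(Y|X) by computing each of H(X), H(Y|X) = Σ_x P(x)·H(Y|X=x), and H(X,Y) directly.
H(X) = 0.8329 bits, H(Y|X) = 1.2787 bits, H(X,Y) = 2.1116 bits

Marginal of X (row sums):
  P(X=0) = 8/53 + 24/53 + 7/53 = 39/53
  P(X=1) = 1/53 + 10/53 + 3/53 = 14/53
H(X) = -[(39/53)·log₂(39/53) + (14/53)·log₂(14/53)]
  = 0.325627 + 0.507319 = 0.8329 bits

H(Y|X) = Σ_x P(x)·H(Y|X=x):
  X=0: P(X=0) = 39/53, P(Y|X=0) = (8/39, 8/13, 7/39) → H(Y|X=0) = 1.344618
  X=1: P(X=1) = 14/53, P(Y|X=1) = (1/14, 5/7, 3/14) → H(Y|X=1) = 1.094914
H(Y|X) = (39/53)·1.344618 + (14/53)·1.094914 = 1.2787 bits

H(X,Y) = -Σ_{x,y} P(x,y) log₂ P(x,y). Per-cell terms -P(x,y)·log₂P(x,y):
  X=0: 0.411762, 0.517566, 0.385735
  X=1: 0.108074, 0.453961, 0.234507
Sum of the 6 terms: H(X,Y) = 2.1116 bits

Chain rule check:
  H(X) + H(Y|X) = 0.8329 + 1.2787 = 2.1116 bits
  H(X,Y) = 2.1116 bits
✓ Chain rule verified.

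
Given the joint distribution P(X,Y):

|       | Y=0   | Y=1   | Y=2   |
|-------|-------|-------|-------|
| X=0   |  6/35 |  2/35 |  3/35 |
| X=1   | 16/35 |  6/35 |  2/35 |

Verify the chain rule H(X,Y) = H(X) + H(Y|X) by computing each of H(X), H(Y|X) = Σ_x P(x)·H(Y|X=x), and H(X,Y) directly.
H(X) = 0.8981 bits, H(Y|X) = 1.2662 bits, H(X,Y) = 2.1643 bits

Marginal of X (row sums):
  P(X=0) = 6/35 + 2/35 + 3/35 = 11/35
  P(X=1) = 16/35 + 6/35 + 2/35 = 24/35
H(X) = -[(11/35)·log₂(11/35) + (24/35)·log₂(24/35)]
  = 0.52481 + 0.37325 = 0.8981 bits

H(Y|X) = Σ_x P(x)·H(Y|X=x):
  X=0: P(X=0) = 11/35, P(Y|X=0) = (6/11, 2/11, 3/11) → H(Y|X=0) = 1.43537
  X=1: P(X=1) = 24/35, P(Y|X=1) = (2/3, 1/4, 1/12) → H(Y|X=1) = 1.18872
H(Y|X) = (11/35)·1.43537 + (24/35)·1.18872 = 1.2662 bits

H(X,Y) = -Σ_{x,y} P(x,y) log₂ P(x,y). Per-cell terms -P(x,y)·log₂P(x,y):
  X=0: 0.43617, 0.23596, 0.30380
  X=1: 0.51624, 0.43617, 0.23596
Sum of the 6 terms: H(X,Y) = 2.1643 bits

Chain rule check:
  H(X) + H(Y|X) = 0.8981 + 1.2662 = 2.1643 bits
  H(X,Y) = 2.1643 bits
✓ Chain rule verified.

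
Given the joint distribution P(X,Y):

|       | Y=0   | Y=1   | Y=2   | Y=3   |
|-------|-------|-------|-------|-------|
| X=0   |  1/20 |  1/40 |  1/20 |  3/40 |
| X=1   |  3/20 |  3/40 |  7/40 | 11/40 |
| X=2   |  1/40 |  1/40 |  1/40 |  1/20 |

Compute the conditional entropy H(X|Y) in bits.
1.2158 bits

H(X|Y) = H(X,Y) - H(Y)

H(X,Y) = -Σ_{x,y} P(x,y) log₂ P(x,y). Per-cell terms -P(x,y)·log₂P(x,y):
  X=0: 0.21610, 0.13305, 0.21610, 0.28027
  X=1: 0.41054, 0.28027, 0.44005, 0.51219
  X=2: 0.13305, 0.13305, 0.13305, 0.21610
Sum of the 12 terms: H(X,Y) = 3.1038 bits

Marginal of Y (column sums):
  P(Y=0) = 1/20 + 3/20 + 1/40 = 9/40
  P(Y=1) = 1/40 + 3/40 + 1/40 = 1/8
  P(Y=2) = 1/20 + 7/40 + 1/40 = 1/4
  P(Y=3) = 3/40 + 11/40 + 1/20 = 2/5
H(Y) = -[(9/40)·log₂(9/40) + (1/8)·log₂(1/8) + (1/4)·log₂(1/4) + (2/5)·log₂(2/5)]
  = 0.48420 + 0.37500 + 0.50000 + 0.52877 = 1.8880 bits

H(X|Y) = H(X,Y) - H(Y) = 3.1038 - 1.8880 = 1.2158 bits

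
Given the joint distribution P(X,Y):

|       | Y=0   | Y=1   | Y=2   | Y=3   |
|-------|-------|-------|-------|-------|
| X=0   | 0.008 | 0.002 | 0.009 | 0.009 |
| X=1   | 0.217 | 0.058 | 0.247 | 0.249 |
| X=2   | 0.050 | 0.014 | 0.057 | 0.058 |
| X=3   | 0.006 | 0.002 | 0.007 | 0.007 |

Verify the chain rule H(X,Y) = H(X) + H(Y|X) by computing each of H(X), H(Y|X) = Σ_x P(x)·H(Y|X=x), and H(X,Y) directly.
H(X) = 0.9991 bits, H(Y|X) = 1.8497 bits, H(X,Y) = 2.8489 bits

Marginal of X (row sums):
  P(X=0) = 0.008 + 0.002 + 0.009 + 0.009 = 0.028
  P(X=1) = 0.217 + 0.058 + 0.247 + 0.249 = 0.771
  P(X=2) = 0.050 + 0.014 + 0.057 + 0.058 = 0.179
  P(X=3) = 0.006 + 0.002 + 0.007 + 0.007 = 0.022
H(X) = -[0.028·log₂(0.028) + 0.771·log₂(0.771) + 0.179·log₂(0.179) + 0.022·log₂(0.022)]
  = 0.1444 + 0.2893 + 0.4443 + 0.1211 = 0.9991 bits

H(Y|X) = Σ_x P(x)·H(Y|X=x):
  X=0: P(X=0) = 0.028, P(Y|X=0) = (2/7, 1/14, 9/28, 9/28) → H(Y|X=0) = 1.8410
  X=1: P(X=1) = 0.771, P(Y|X=1) = (217/771, 58/771, 247/771, 83/257) → H(Y|X=1) = 1.8483
  X=2: P(X=2) = 0.179, P(Y|X=2) = (50/179, 14/179, 57/179, 58/179) → H(Y|X=2) = 1.8540
  X=3: P(X=3) = 0.022, P(Y|X=3) = (3/11, 1/11, 7/22, 7/22) → H(Y|X=3) = 1.8770
H(Y|X) = 0.028·1.8410 + 0.771·1.8483 + 0.179·1.8540 + 0.022·1.8770 = 1.8497 bits

H(X,Y) = -Σ_{x,y} P(x,y) log₂ P(x,y). Per-cell terms -P(x,y)·log₂P(x,y):
  X=0: 0.0557, 0.0179, 0.0612, 0.0612
  X=1: 0.4783, 0.2383, 0.4983, 0.4994
  X=2: 0.2161, 0.0862, 0.2356, 0.2383
  X=3: 0.0443, 0.0179, 0.0501, 0.0501
Sum of the 16 terms: H(X,Y) = 2.8489 bits

Chain rule check:
  H(X) + H(Y|X) = 0.9991 + 1.8497 = 2.8488 bits
  H(X,Y) = 2.8489 bits
✓ Chain rule verified (Δ = 0.0001 is 4-dp rounding noise: each of the three values was rounded independently).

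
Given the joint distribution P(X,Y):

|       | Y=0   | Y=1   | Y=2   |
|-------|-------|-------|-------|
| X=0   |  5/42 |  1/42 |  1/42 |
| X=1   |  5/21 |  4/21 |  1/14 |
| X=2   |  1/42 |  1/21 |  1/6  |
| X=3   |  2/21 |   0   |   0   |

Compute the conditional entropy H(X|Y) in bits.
1.4122 bits

H(X|Y) = H(X,Y) - H(Y)

H(X,Y) = -Σ_{x,y} P(x,y) log₂ P(x,y). Per-cell terms -P(x,y)·log₂P(x,y):
  X=0: 0.3655225, 0.1283885, 0.1283885
  X=1: 0.4929498, 0.4556795, 0.2719539
  X=2: 0.1283885, 0.2091580, 0.4308271
  X=3: 0.3230778, 0.0000000, 0.0000000
  (cells with P = 0 contribute 0)
Sum of the 12 terms: H(X,Y) = 2.934334 bits

Marginal of Y (column sums):
  P(Y=0) = 5/42 + 5/21 + 1/42 + 2/21 = 10/21
  P(Y=1) = 1/42 + 4/21 + 1/21 + 0 = 11/42
  P(Y=2) = 1/42 + 1/14 + 1/6 + 0 = 11/42
H(Y) = -[(10/21)·log₂(10/21) + (11/42)·log₂(11/42) + (11/42)·log₂(11/42)]
  = 0.5097092 + 0.5062320 + 0.5062320 = 1.522173 bits

H(X|Y) = H(X,Y) - H(Y) = 2.934334 - 1.522173 = 1.4122 bits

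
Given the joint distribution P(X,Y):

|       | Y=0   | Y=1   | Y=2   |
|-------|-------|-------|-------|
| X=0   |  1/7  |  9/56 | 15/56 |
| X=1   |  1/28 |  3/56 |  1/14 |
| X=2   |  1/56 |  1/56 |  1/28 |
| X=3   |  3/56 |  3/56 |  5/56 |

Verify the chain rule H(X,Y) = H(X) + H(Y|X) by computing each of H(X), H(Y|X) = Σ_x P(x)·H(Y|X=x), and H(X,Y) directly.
H(X) = 1.6184 bits, H(Y|X) = 1.5281 bits, H(X,Y) = 3.1465 bits

Marginal of X (row sums):
  P(X=0) = 1/7 + 9/56 + 15/56 = 4/7
  P(X=1) = 1/28 + 3/56 + 1/14 = 9/56
  P(X=2) = 1/56 + 1/56 + 1/28 = 1/14
  P(X=3) = 3/56 + 3/56 + 5/56 = 11/56
H(X) = -[(4/7)·log₂(4/7) + (9/56)·log₂(9/56) + (1/14)·log₂(1/14) + (11/56)·log₂(11/56)]
  = 0.46135 + 0.42387 + 0.27195 + 0.46120 = 1.6184 bits

H(Y|X) = Σ_x P(x)·H(Y|X=x):
  X=0: P(X=0) = 4/7, P(Y|X=0) = (1/4, 9/32, 15/32) → H(Y|X=0) = 1.52710
  X=1: P(X=1) = 9/56, P(Y|X=1) = (2/9, 1/3, 4/9) → H(Y|X=1) = 1.53049
  X=2: P(X=2) = 1/14, P(Y|X=2) = (1/4, 1/4, 1/2) → H(Y|X=2) = 1.50000
  X=3: P(X=3) = 11/56, P(Y|X=3) = (3/11, 3/11, 5/11) → H(Y|X=3) = 1.53948
H(Y|X) = (4/7)·1.52710 + (9/56)·1.53049 + (1/14)·1.50000 + (11/56)·1.53948 = 1.5281 bits

H(X,Y) = -Σ_{x,y} P(x,y) log₂ P(x,y). Per-cell terms -P(x,y)·log₂P(x,y):
  X=0: 0.40105, 0.42387, 0.50905
  X=1: 0.17169, 0.22620, 0.27195
  X=2: 0.10370, 0.10370, 0.17169
  X=3: 0.22620, 0.22620, 0.31120
Sum of the 12 terms: H(X,Y) = 3.1465 bits

Chain rule check:
  H(X) + H(Y|X) = 1.6184 + 1.5281 = 3.1465 bits
  H(X,Y) = 3.1465 bits
✓ Chain rule verified.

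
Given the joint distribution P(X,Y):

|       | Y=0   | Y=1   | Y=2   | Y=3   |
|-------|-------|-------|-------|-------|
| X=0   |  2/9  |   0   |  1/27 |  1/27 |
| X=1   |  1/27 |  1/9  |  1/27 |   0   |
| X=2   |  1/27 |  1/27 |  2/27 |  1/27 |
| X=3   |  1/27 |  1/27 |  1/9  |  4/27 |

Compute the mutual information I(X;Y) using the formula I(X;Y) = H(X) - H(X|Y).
0.4575 bits

I(X;Y) = H(X) - H(X|Y)

Marginal of X (row sums):
  P(X=0) = 2/9 + 0 + 1/27 + 1/27 = 8/27
  P(X=1) = 1/27 + 1/9 + 1/27 + 0 = 5/27
  P(X=2) = 1/27 + 1/27 + 2/27 + 1/27 = 5/27
  P(X=3) = 1/27 + 1/27 + 1/9 + 4/27 = 1/3
H(X) = -[(8/27)·log₂(8/27) + (5/27)·log₂(5/27) + (5/27)·log₂(5/27) + (1/3)·log₂(1/3)]
  = 0.51997 + 0.45055 + 0.45055 + 0.52832 = 1.9494 bits

Marginal of Y (column sums):
  P(Y=0) = 2/9 + 1/27 + 1/27 + 1/27 = 1/3
  P(Y=1) = 0 + 1/9 + 1/27 + 1/27 = 5/27
  P(Y=2) = 1/27 + 1/27 + 2/27 + 1/9 = 7/27
  P(Y=3) = 1/27 + 0 + 1/27 + 4/27 = 2/9
H(X|Y) = Σ_y P(y)·H(X|Y=y):
  Y=0: P(Y=0) = 1/3, P(X|Y=0) = (2/3, 1/9, 1/9, 1/9) → H(X|Y=0) = 1.44662
  Y=1: P(Y=1) = 5/27, P(X|Y=1) = (0, 3/5, 1/5, 1/5) → H(X|Y=1) = 1.37095
  Y=2: P(Y=2) = 7/27, P(X|Y=2) = (1/7, 1/7, 2/7, 3/7) → H(X|Y=2) = 1.84237
  Y=3: P(Y=3) = 2/9, P(X|Y=3) = (1/6, 0, 1/6, 2/3) → H(X|Y=3) = 1.25163
H(X|Y) = (1/3)·1.44662 + (5/27)·1.37095 + (7/27)·1.84237 + (2/9)·1.25163 = 1.4919 bits

I(X;Y) = H(X) - H(X|Y) = 1.9494 - 1.4919 = 0.4575 bits

Cross-check via I(X;Y) = H(X) + H(Y) - H(X,Y): computing H(Y) from the column sums and H(X,Y) from the 16 cells in the same way gives H(Y) = 1.9660 bits and H(X,Y) = 3.4579 bits, so
I(X;Y) = 1.9494 + 1.9660 - 3.4579 = 0.4575 bits ✓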